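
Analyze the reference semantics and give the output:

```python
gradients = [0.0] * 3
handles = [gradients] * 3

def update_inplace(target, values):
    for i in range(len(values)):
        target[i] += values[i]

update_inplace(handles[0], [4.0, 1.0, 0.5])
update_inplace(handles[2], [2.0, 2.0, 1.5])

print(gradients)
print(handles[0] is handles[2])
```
[6.0, 3.0, 2.0]
True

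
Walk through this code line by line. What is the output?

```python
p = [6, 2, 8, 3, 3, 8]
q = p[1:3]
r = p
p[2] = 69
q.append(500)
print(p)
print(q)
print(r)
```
[6, 2, 69, 3, 3, 8]
[2, 8, 500]
[6, 2, 69, 3, 3, 8]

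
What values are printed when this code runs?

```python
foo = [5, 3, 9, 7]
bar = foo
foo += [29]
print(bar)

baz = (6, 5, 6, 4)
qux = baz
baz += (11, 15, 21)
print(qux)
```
[5, 3, 9, 7, 29]
(6, 5, 6, 4)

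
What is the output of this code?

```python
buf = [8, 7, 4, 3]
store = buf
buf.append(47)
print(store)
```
[8, 7, 4, 3, 47]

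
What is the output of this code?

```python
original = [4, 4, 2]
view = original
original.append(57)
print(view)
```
[4, 4, 2, 57]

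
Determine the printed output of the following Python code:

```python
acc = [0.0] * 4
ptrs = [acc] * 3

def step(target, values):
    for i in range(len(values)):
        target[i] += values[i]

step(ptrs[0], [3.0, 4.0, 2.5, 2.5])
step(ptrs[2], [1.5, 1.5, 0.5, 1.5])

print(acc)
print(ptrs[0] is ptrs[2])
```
[4.5, 5.5, 3.0, 4.0]
True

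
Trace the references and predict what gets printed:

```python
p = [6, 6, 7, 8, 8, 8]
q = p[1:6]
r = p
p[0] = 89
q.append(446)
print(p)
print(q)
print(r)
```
[89, 6, 7, 8, 8, 8]
[6, 7, 8, 8, 8, 446]
[89, 6, 7, 8, 8, 8]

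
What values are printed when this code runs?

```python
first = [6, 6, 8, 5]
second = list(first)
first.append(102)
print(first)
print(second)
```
[6, 6, 8, 5, 102]
[6, 6, 8, 5]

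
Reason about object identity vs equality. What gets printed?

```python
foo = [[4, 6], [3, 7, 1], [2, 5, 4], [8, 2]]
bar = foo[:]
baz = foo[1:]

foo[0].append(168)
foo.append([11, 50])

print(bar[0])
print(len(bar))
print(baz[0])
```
[4, 6, 168]
4
[3, 7, 1]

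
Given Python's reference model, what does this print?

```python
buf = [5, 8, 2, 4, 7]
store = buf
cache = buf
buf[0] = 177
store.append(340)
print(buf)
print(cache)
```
[177, 8, 2, 4, 7, 340]
[177, 8, 2, 4, 7, 340]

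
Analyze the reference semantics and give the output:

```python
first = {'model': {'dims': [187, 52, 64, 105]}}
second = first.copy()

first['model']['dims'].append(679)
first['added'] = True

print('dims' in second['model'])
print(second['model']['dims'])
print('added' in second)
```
True
[187, 52, 64, 105, 679]
False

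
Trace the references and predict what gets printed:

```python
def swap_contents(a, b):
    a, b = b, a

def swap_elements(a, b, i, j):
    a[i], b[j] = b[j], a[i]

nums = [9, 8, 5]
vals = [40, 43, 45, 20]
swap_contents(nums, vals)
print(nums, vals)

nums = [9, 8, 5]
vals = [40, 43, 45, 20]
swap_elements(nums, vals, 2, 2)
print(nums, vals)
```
[9, 8, 5] [40, 43, 45, 20]
[9, 8, 45] [40, 43, 5, 20]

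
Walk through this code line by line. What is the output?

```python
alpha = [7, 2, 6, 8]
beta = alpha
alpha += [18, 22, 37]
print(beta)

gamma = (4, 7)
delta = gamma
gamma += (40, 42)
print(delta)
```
[7, 2, 6, 8, 18, 22, 37]
(4, 7)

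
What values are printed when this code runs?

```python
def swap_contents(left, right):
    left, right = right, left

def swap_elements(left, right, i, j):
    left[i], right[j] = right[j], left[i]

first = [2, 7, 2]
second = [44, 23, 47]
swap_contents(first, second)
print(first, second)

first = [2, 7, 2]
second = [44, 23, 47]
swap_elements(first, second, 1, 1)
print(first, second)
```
[2, 7, 2] [44, 23, 47]
[2, 23, 2] [44, 7, 47]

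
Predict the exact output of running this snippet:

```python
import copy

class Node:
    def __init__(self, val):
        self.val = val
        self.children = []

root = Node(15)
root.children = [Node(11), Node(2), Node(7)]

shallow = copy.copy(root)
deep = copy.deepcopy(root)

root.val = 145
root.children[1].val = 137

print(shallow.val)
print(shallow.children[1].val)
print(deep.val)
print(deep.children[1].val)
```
15
137
15
2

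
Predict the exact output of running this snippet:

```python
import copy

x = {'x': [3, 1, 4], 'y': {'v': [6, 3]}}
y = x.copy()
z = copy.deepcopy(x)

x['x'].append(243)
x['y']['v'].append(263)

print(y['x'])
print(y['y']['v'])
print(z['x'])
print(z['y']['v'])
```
[3, 1, 4, 243]
[6, 3, 263]
[3, 1, 4]
[6, 3]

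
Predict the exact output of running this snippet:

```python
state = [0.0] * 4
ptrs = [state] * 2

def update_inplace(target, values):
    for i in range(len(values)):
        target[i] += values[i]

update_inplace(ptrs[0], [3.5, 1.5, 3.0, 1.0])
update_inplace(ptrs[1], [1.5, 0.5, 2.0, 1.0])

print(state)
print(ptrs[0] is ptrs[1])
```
[5.0, 2.0, 5.0, 2.0]
True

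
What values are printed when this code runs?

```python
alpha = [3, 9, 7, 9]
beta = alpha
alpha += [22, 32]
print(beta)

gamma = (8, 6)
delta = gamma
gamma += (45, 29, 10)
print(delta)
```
[3, 9, 7, 9, 22, 32]
(8, 6)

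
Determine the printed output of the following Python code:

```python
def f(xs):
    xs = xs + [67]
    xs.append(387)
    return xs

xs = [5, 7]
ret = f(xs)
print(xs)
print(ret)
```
[5, 7]
[5, 7, 67, 387]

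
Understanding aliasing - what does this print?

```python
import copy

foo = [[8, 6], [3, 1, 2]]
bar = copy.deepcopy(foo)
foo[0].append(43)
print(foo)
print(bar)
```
[[8, 6, 43], [3, 1, 2]]
[[8, 6], [3, 1, 2]]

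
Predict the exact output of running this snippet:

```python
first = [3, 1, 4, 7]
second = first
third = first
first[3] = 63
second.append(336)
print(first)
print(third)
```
[3, 1, 4, 63, 336]
[3, 1, 4, 63, 336]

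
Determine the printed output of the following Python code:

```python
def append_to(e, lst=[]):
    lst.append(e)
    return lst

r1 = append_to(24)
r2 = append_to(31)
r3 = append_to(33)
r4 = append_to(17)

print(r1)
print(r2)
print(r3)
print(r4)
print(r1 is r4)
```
[24, 31, 33, 17]
[24, 31, 33, 17]
[24, 31, 33, 17]
[24, 31, 33, 17]
True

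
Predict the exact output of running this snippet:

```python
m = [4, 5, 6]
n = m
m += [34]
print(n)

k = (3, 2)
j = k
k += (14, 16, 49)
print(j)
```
[4, 5, 6, 34]
(3, 2)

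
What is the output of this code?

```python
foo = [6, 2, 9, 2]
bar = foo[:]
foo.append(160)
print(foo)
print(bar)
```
[6, 2, 9, 2, 160]
[6, 2, 9, 2]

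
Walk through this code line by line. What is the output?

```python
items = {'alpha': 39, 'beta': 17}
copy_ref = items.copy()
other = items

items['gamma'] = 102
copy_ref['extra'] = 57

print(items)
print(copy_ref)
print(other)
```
{'alpha': 39, 'beta': 17, 'gamma': 102}
{'alpha': 39, 'beta': 17, 'extra': 57}
{'alpha': 39, 'beta': 17, 'gamma': 102}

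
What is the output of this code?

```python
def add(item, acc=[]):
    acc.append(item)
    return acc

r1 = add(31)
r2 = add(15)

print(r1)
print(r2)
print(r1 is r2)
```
[31, 15]
[31, 15]
True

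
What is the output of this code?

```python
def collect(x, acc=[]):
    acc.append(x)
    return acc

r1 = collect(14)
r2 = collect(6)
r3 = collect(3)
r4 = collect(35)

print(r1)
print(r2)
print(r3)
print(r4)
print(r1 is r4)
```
[14, 6, 3, 35]
[14, 6, 3, 35]
[14, 6, 3, 35]
[14, 6, 3, 35]
True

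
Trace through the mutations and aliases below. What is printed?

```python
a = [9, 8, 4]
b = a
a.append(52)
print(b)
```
[9, 8, 4, 52]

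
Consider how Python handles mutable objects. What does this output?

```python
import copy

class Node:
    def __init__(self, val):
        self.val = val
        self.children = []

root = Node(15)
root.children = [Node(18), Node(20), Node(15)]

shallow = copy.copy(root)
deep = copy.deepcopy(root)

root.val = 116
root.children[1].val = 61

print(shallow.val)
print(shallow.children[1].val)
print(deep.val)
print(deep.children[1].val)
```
15
61
15
20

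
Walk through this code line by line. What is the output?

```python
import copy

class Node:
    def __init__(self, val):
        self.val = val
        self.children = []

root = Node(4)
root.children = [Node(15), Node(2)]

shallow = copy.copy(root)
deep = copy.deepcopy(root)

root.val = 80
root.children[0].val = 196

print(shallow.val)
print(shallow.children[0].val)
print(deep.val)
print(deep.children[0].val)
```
4
196
4
15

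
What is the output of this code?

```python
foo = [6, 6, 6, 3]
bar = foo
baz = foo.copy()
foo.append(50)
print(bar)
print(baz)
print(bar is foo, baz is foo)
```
[6, 6, 6, 3, 50]
[6, 6, 6, 3]
True False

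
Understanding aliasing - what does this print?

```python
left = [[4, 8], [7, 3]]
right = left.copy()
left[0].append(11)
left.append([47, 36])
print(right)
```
[[4, 8, 11], [7, 3]]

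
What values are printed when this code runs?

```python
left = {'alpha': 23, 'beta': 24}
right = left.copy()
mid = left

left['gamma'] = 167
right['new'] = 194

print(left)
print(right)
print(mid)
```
{'alpha': 23, 'beta': 24, 'gamma': 167}
{'alpha': 23, 'beta': 24, 'new': 194}
{'alpha': 23, 'beta': 24, 'gamma': 167}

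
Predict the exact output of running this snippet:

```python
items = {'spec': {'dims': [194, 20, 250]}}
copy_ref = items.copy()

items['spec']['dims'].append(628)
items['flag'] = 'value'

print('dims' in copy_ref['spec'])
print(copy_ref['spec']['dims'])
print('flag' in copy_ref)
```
True
[194, 20, 250, 628]
False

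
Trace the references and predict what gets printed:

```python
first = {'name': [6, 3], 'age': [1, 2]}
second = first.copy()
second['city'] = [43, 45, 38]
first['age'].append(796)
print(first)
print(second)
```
{'name': [6, 3], 'age': [1, 2, 796]}
{'name': [6, 3], 'age': [1, 2, 796], 'city': [43, 45, 38]}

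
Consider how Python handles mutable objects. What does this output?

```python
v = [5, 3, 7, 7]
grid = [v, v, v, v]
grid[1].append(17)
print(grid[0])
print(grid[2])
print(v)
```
[5, 3, 7, 7, 17]
[5, 3, 7, 7, 17]
[5, 3, 7, 7, 17]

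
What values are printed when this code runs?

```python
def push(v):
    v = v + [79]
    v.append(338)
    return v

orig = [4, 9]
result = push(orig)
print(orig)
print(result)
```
[4, 9]
[4, 9, 79, 338]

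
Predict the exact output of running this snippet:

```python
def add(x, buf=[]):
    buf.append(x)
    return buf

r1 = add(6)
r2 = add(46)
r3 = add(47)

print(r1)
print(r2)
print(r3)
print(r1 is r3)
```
[6, 46, 47]
[6, 46, 47]
[6, 46, 47]
True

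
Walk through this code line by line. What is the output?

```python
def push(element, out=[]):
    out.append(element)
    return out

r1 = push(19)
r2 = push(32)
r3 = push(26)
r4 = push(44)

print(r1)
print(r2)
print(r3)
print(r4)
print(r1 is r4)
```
[19, 32, 26, 44]
[19, 32, 26, 44]
[19, 32, 26, 44]
[19, 32, 26, 44]
True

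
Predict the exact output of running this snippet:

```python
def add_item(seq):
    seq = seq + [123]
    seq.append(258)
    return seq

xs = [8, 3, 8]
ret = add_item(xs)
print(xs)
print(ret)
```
[8, 3, 8]
[8, 3, 8, 123, 258]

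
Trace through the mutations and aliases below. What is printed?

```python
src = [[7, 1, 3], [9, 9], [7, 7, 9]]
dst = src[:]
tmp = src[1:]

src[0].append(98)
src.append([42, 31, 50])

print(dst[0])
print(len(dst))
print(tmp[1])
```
[7, 1, 3, 98]
3
[7, 7, 9]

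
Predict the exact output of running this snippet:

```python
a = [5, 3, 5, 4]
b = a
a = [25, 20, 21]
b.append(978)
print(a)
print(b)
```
[25, 20, 21]
[5, 3, 5, 4, 978]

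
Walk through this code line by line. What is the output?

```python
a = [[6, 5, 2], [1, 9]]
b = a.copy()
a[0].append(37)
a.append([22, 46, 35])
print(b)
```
[[6, 5, 2, 37], [1, 9]]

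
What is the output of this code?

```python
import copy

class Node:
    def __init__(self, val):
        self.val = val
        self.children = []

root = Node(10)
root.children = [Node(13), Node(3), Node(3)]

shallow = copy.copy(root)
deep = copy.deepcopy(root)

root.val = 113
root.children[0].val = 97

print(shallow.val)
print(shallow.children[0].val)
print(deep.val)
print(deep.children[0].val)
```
10
97
10
13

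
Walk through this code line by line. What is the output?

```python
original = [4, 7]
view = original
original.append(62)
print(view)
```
[4, 7, 62]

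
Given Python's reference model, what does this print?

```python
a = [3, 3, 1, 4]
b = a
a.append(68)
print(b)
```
[3, 3, 1, 4, 68]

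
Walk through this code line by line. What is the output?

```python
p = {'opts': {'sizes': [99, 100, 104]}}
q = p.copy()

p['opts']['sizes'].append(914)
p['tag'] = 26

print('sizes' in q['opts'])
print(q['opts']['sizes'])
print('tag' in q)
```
True
[99, 100, 104, 914]
False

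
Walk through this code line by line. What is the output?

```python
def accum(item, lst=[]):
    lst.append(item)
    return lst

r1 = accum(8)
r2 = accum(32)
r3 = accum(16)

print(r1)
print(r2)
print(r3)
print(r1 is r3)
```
[8, 32, 16]
[8, 32, 16]
[8, 32, 16]
True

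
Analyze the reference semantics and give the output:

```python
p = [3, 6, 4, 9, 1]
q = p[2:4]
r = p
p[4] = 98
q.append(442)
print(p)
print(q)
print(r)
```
[3, 6, 4, 9, 98]
[4, 9, 442]
[3, 6, 4, 9, 98]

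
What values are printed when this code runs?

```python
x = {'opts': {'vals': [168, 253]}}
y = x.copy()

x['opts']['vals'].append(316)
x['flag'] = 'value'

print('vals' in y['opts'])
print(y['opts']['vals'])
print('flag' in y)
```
True
[168, 253, 316]
False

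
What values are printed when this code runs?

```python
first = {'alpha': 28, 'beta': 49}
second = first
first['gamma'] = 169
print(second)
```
{'alpha': 28, 'beta': 49, 'gamma': 169}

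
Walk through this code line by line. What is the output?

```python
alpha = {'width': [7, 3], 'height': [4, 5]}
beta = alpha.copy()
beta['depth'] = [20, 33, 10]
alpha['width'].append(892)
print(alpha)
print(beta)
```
{'width': [7, 3, 892], 'height': [4, 5]}
{'width': [7, 3, 892], 'height': [4, 5], 'depth': [20, 33, 10]}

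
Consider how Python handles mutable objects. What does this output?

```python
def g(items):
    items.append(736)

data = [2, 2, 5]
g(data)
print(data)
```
[2, 2, 5, 736]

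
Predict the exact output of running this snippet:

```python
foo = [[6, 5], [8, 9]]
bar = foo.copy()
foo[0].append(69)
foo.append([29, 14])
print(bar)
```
[[6, 5, 69], [8, 9]]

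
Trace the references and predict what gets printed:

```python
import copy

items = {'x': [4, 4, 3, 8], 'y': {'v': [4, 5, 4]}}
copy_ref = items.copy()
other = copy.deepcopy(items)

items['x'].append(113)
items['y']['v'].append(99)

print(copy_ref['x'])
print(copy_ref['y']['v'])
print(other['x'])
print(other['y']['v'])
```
[4, 4, 3, 8, 113]
[4, 5, 4, 99]
[4, 4, 3, 8]
[4, 5, 4]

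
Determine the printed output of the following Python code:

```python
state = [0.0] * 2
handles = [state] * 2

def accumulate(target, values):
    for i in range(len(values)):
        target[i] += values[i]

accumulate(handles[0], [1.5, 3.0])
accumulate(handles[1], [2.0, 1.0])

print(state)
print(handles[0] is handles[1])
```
[3.5, 4.0]
True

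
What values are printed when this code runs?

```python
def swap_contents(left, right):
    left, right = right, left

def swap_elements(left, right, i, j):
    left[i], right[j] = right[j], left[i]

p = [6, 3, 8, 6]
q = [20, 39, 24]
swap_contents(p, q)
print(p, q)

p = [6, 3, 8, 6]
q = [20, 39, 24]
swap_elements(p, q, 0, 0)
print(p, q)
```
[6, 3, 8, 6] [20, 39, 24]
[20, 3, 8, 6] [6, 39, 24]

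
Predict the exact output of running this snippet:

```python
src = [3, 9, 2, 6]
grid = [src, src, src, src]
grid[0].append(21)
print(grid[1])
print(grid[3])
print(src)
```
[3, 9, 2, 6, 21]
[3, 9, 2, 6, 21]
[3, 9, 2, 6, 21]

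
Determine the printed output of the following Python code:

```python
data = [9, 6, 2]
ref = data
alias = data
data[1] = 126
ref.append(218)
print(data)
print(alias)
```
[9, 126, 2, 218]
[9, 126, 2, 218]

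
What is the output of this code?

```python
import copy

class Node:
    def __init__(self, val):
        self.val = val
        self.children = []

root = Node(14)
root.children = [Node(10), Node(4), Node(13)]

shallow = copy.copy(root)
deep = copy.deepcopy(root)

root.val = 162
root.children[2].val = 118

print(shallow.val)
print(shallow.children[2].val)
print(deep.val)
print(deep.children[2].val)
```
14
118
14
13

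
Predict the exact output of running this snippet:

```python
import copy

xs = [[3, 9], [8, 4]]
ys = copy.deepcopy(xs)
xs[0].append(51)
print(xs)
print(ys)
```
[[3, 9, 51], [8, 4]]
[[3, 9], [8, 4]]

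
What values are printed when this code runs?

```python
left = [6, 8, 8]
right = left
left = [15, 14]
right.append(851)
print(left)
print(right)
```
[15, 14]
[6, 8, 8, 851]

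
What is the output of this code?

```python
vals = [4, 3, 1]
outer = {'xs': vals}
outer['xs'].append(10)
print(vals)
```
[4, 3, 1, 10]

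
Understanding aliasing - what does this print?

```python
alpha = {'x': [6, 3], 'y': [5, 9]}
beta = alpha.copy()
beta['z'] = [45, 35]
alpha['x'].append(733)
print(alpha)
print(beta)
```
{'x': [6, 3, 733], 'y': [5, 9]}
{'x': [6, 3, 733], 'y': [5, 9], 'z': [45, 35]}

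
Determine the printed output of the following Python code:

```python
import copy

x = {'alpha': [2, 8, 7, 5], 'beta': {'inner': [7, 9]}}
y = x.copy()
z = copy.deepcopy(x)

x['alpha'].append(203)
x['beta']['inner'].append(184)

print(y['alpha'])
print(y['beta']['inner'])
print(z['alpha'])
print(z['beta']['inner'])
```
[2, 8, 7, 5, 203]
[7, 9, 184]
[2, 8, 7, 5]
[7, 9]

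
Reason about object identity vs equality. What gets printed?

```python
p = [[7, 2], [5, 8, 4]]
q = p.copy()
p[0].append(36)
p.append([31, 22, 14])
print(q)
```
[[7, 2, 36], [5, 8, 4]]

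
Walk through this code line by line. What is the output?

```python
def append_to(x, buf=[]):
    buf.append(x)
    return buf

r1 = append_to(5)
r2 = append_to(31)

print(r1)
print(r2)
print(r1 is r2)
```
[5, 31]
[5, 31]
True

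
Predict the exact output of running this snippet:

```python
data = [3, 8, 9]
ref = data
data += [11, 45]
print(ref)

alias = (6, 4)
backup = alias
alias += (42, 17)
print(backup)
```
[3, 8, 9, 11, 45]
(6, 4)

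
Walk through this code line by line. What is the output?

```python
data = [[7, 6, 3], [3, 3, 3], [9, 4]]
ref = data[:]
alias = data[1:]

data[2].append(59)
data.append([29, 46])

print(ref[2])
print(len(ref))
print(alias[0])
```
[9, 4, 59]
3
[3, 3, 3]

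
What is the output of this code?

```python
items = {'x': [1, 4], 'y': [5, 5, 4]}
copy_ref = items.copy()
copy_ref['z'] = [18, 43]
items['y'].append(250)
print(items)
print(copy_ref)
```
{'x': [1, 4], 'y': [5, 5, 4, 250]}
{'x': [1, 4], 'y': [5, 5, 4, 250], 'z': [18, 43]}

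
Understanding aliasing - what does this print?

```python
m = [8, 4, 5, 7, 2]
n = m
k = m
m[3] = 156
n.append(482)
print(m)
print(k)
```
[8, 4, 5, 156, 2, 482]
[8, 4, 5, 156, 2, 482]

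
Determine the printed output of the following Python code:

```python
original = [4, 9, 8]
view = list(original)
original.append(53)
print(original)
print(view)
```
[4, 9, 8, 53]
[4, 9, 8]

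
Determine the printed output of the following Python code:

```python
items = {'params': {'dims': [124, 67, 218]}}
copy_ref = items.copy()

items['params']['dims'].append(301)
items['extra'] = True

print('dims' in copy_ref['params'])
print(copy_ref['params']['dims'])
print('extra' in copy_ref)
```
True
[124, 67, 218, 301]
False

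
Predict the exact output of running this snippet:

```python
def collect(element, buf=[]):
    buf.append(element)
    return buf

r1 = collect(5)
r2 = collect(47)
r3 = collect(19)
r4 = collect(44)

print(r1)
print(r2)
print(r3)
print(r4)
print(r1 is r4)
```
[5, 47, 19, 44]
[5, 47, 19, 44]
[5, 47, 19, 44]
[5, 47, 19, 44]
True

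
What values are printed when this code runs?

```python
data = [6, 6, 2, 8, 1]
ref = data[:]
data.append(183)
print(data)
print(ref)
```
[6, 6, 2, 8, 1, 183]
[6, 6, 2, 8, 1]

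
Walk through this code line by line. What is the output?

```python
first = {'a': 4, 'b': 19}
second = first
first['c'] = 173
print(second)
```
{'a': 4, 'b': 19, 'c': 173}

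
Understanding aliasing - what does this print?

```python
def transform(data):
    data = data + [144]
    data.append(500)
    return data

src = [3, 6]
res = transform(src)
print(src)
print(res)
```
[3, 6]
[3, 6, 144, 500]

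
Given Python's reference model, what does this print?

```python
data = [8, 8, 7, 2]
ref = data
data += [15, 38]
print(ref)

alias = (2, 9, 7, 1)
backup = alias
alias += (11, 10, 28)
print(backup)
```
[8, 8, 7, 2, 15, 38]
(2, 9, 7, 1)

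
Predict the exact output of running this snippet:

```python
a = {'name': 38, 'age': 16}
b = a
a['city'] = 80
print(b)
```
{'name': 38, 'age': 16, 'city': 80}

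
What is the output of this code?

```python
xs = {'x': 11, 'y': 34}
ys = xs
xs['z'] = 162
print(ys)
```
{'x': 11, 'y': 34, 'z': 162}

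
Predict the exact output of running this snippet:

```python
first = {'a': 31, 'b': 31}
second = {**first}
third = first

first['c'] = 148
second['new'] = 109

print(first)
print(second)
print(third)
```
{'a': 31, 'b': 31, 'c': 148}
{'a': 31, 'b': 31, 'new': 109}
{'a': 31, 'b': 31, 'c': 148}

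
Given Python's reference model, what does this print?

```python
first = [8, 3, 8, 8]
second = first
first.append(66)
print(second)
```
[8, 3, 8, 8, 66]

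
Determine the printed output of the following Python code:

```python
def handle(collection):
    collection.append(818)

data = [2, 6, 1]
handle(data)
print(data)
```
[2, 6, 1, 818]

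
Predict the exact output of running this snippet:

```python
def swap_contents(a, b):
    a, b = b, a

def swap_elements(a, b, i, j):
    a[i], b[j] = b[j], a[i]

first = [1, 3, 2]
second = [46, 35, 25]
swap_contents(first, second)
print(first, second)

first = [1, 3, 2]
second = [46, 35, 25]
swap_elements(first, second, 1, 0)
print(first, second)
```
[1, 3, 2] [46, 35, 25]
[1, 46, 2] [3, 35, 25]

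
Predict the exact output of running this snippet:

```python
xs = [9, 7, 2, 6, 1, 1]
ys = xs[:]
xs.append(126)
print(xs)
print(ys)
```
[9, 7, 2, 6, 1, 1, 126]
[9, 7, 2, 6, 1, 1]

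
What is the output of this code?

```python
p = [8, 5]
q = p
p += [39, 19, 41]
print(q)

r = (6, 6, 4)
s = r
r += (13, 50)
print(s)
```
[8, 5, 39, 19, 41]
(6, 6, 4)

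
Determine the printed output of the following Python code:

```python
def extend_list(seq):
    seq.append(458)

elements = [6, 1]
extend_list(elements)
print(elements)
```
[6, 1, 458]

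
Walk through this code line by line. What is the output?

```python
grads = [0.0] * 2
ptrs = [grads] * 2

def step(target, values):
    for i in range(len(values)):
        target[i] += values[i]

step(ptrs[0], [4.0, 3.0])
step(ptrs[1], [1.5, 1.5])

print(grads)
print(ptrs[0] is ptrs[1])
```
[5.5, 4.5]
True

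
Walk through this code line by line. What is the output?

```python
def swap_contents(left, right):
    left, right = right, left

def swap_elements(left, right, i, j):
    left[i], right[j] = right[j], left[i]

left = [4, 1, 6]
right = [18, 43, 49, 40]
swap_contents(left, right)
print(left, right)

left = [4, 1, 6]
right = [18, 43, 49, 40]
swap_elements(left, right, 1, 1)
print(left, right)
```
[4, 1, 6] [18, 43, 49, 40]
[4, 43, 6] [18, 1, 49, 40]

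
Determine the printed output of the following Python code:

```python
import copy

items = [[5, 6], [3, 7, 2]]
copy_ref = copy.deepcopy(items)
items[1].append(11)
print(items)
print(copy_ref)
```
[[5, 6], [3, 7, 2, 11]]
[[5, 6], [3, 7, 2]]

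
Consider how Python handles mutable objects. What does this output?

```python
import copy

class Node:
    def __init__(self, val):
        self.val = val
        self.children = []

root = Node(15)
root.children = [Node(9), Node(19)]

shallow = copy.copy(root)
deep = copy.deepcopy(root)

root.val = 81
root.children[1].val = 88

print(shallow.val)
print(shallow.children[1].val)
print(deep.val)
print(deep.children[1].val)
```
15
88
15
19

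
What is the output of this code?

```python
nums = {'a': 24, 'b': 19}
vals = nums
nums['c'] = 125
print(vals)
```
{'a': 24, 'b': 19, 'c': 125}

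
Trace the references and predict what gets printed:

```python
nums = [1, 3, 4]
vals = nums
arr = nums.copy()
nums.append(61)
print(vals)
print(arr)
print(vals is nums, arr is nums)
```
[1, 3, 4, 61]
[1, 3, 4]
True False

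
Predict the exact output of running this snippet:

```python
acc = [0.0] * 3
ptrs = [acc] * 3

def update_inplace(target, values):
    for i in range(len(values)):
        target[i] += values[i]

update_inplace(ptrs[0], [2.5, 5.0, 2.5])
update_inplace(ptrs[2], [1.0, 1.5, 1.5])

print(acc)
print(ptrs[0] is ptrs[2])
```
[3.5, 6.5, 4.0]
True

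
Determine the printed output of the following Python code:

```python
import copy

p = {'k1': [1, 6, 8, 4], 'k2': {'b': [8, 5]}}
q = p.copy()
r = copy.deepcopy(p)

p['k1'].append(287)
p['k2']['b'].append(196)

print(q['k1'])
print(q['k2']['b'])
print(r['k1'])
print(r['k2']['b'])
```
[1, 6, 8, 4, 287]
[8, 5, 196]
[1, 6, 8, 4]
[8, 5]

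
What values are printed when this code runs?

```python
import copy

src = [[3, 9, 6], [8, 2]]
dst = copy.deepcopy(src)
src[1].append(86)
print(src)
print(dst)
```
[[3, 9, 6], [8, 2, 86]]
[[3, 9, 6], [8, 2]]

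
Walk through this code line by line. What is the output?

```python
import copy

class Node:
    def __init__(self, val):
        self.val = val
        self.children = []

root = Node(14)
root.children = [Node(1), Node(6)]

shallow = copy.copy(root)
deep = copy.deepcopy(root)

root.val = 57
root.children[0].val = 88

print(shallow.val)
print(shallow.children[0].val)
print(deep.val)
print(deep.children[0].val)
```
14
88
14
1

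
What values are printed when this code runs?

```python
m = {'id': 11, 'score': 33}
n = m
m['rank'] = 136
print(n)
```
{'id': 11, 'score': 33, 'rank': 136}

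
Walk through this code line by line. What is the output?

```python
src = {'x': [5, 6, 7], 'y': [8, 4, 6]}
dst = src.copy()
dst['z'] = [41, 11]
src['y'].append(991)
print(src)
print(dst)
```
{'x': [5, 6, 7], 'y': [8, 4, 6, 991]}
{'x': [5, 6, 7], 'y': [8, 4, 6, 991], 'z': [41, 11]}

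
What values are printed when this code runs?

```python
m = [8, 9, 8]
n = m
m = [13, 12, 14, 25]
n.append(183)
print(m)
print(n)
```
[13, 12, 14, 25]
[8, 9, 8, 183]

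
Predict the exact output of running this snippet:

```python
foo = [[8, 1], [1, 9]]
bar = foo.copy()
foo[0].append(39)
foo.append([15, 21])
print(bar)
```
[[8, 1, 39], [1, 9]]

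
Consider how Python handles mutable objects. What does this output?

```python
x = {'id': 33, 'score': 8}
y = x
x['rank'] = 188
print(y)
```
{'id': 33, 'score': 8, 'rank': 188}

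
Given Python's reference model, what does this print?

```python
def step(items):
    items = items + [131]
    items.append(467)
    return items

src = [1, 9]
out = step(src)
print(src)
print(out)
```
[1, 9]
[1, 9, 131, 467]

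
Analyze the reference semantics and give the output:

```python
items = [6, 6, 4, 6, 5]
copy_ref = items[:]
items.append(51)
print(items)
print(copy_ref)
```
[6, 6, 4, 6, 5, 51]
[6, 6, 4, 6, 5]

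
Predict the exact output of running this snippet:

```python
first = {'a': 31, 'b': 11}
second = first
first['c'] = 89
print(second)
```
{'a': 31, 'b': 11, 'c': 89}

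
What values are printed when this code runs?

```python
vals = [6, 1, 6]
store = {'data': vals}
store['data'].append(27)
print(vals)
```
[6, 1, 6, 27]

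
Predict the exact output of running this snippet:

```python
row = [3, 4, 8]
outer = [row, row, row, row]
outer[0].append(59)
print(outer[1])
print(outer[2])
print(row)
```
[3, 4, 8, 59]
[3, 4, 8, 59]
[3, 4, 8, 59]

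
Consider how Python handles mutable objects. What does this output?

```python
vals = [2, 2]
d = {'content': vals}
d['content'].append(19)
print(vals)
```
[2, 2, 19]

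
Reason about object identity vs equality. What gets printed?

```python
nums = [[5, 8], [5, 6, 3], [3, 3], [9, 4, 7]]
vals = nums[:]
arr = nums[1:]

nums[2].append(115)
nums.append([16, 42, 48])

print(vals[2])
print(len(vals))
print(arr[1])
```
[3, 3, 115]
4
[3, 3, 115]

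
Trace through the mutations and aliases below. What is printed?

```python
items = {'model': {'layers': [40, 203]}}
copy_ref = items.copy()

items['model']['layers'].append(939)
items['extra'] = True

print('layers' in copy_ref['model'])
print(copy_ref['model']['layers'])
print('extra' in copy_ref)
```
True
[40, 203, 939]
False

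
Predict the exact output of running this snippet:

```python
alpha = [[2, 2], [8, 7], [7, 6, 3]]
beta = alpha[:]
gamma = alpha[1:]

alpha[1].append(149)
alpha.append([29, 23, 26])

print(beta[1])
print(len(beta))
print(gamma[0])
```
[8, 7, 149]
3
[8, 7, 149]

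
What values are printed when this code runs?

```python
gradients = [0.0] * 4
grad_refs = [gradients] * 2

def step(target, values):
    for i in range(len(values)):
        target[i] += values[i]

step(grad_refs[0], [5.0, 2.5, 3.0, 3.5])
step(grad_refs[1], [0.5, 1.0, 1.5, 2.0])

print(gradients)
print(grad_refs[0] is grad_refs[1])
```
[5.5, 3.5, 4.5, 5.5]
True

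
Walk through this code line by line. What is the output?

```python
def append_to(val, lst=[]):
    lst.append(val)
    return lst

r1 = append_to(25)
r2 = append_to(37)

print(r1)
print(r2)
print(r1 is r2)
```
[25, 37]
[25, 37]
True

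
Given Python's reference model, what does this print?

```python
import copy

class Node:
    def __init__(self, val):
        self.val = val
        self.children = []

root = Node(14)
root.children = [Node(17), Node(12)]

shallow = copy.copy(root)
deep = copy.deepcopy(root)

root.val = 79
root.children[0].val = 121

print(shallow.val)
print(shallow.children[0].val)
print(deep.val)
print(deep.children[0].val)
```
14
121
14
17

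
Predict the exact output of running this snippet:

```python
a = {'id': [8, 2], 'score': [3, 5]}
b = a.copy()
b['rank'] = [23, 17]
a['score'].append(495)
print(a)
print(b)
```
{'id': [8, 2], 'score': [3, 5, 495]}
{'id': [8, 2], 'score': [3, 5, 495], 'rank': [23, 17]}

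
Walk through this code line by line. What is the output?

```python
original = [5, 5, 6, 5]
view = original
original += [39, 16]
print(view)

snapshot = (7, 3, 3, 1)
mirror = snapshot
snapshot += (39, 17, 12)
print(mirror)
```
[5, 5, 6, 5, 39, 16]
(7, 3, 3, 1)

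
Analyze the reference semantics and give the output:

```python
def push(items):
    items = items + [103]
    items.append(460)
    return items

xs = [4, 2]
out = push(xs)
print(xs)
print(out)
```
[4, 2]
[4, 2, 103, 460]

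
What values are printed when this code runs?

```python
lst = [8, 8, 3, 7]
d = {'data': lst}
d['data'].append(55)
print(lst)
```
[8, 8, 3, 7, 55]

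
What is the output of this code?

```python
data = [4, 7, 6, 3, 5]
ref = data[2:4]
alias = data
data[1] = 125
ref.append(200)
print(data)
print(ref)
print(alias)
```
[4, 125, 6, 3, 5]
[6, 3, 200]
[4, 125, 6, 3, 5]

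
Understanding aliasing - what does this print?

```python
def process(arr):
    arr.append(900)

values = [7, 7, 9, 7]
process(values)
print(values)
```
[7, 7, 9, 7, 900]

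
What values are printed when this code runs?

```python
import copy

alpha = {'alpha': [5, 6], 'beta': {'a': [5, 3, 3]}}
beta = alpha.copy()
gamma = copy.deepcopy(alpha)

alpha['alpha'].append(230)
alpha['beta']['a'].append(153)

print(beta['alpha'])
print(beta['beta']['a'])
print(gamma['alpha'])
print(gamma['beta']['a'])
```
[5, 6, 230]
[5, 3, 3, 153]
[5, 6]
[5, 3, 3]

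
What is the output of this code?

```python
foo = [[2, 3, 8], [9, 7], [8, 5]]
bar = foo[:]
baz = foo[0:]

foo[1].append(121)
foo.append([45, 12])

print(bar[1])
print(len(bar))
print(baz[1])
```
[9, 7, 121]
3
[9, 7, 121]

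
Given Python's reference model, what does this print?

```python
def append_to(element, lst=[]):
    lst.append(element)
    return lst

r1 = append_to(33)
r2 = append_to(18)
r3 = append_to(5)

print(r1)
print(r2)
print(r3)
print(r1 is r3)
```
[33, 18, 5]
[33, 18, 5]
[33, 18, 5]
True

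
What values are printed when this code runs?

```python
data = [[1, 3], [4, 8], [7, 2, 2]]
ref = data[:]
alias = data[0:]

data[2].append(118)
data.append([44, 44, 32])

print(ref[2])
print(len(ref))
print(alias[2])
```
[7, 2, 2, 118]
3
[7, 2, 2, 118]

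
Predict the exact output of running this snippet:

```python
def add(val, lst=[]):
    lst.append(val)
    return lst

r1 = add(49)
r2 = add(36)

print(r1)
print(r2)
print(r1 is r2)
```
[49, 36]
[49, 36]
True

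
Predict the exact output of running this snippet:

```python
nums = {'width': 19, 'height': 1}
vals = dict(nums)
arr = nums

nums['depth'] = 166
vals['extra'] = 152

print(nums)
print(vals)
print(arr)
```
{'width': 19, 'height': 1, 'depth': 166}
{'width': 19, 'height': 1, 'extra': 152}
{'width': 19, 'height': 1, 'depth': 166}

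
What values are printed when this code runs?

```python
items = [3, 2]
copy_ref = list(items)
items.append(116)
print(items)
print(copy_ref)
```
[3, 2, 116]
[3, 2]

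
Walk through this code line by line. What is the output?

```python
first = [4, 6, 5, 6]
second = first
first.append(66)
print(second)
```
[4, 6, 5, 6, 66]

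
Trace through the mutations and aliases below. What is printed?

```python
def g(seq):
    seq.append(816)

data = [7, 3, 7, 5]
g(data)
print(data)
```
[7, 3, 7, 5, 816]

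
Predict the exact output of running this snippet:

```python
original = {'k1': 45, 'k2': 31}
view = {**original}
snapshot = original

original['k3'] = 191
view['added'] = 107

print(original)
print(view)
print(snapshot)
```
{'k1': 45, 'k2': 31, 'k3': 191}
{'k1': 45, 'k2': 31, 'added': 107}
{'k1': 45, 'k2': 31, 'k3': 191}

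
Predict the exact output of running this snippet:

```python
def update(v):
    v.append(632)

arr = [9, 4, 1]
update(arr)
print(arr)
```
[9, 4, 1, 632]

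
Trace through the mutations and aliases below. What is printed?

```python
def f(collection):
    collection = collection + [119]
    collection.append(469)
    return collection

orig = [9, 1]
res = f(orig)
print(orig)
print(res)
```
[9, 1]
[9, 1, 119, 469]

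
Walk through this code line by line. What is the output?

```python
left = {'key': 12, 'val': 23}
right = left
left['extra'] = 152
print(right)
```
{'key': 12, 'val': 23, 'extra': 152}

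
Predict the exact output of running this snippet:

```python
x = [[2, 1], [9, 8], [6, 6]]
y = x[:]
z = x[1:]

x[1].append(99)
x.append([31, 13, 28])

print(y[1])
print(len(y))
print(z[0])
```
[9, 8, 99]
3
[9, 8, 99]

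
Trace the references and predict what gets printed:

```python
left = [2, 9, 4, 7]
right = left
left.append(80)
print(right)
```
[2, 9, 4, 7, 80]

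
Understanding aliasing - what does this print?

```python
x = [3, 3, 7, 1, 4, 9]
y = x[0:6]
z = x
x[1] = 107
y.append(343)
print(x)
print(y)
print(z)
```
[3, 107, 7, 1, 4, 9]
[3, 3, 7, 1, 4, 9, 343]
[3, 107, 7, 1, 4, 9]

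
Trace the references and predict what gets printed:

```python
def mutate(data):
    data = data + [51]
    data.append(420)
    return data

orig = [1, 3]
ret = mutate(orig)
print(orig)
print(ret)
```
[1, 3]
[1, 3, 51, 420]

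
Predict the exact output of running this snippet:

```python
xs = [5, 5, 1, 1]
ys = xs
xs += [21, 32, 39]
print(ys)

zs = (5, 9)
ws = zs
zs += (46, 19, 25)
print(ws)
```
[5, 5, 1, 1, 21, 32, 39]
(5, 9)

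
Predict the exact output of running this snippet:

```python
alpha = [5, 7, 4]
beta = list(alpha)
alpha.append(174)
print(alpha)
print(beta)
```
[5, 7, 4, 174]
[5, 7, 4]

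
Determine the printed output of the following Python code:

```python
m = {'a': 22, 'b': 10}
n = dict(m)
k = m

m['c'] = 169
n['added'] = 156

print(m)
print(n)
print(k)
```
{'a': 22, 'b': 10, 'c': 169}
{'a': 22, 'b': 10, 'added': 156}
{'a': 22, 'b': 10, 'c': 169}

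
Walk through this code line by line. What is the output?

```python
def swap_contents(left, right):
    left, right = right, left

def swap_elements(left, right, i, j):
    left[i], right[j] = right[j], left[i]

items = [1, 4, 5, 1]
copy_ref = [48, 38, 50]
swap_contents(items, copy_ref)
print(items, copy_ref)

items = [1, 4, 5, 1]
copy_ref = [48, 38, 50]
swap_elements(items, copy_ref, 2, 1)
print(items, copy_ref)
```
[1, 4, 5, 1] [48, 38, 50]
[1, 4, 38, 1] [48, 5, 50]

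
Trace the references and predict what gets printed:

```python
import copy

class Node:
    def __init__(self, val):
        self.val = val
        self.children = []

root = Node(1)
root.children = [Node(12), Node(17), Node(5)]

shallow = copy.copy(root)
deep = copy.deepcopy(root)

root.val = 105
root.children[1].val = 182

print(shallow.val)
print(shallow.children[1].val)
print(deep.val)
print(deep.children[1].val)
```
1
182
1
17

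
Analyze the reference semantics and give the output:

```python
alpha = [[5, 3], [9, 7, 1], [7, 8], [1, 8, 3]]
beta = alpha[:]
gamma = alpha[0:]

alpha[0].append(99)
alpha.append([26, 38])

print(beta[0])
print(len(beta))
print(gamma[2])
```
[5, 3, 99]
4
[7, 8]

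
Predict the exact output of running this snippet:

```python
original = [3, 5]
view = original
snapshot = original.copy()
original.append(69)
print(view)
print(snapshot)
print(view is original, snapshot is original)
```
[3, 5, 69]
[3, 5]
True False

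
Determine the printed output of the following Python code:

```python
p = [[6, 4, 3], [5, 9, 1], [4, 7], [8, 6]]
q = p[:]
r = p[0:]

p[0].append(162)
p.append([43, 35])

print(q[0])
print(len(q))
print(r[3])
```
[6, 4, 3, 162]
4
[8, 6]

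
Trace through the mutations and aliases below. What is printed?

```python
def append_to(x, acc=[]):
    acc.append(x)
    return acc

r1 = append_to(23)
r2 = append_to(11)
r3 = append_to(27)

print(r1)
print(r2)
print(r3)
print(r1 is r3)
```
[23, 11, 27]
[23, 11, 27]
[23, 11, 27]
True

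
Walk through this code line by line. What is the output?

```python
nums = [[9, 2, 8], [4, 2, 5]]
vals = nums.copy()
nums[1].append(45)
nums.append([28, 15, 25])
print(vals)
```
[[9, 2, 8], [4, 2, 5, 45]]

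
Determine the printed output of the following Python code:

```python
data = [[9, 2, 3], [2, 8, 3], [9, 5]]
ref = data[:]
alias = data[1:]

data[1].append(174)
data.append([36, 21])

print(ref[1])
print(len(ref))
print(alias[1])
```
[2, 8, 3, 174]
3
[9, 5]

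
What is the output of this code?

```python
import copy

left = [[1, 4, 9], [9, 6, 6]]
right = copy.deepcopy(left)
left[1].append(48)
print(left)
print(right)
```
[[1, 4, 9], [9, 6, 6, 48]]
[[1, 4, 9], [9, 6, 6]]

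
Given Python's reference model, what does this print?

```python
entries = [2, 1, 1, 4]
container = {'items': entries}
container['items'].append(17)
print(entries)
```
[2, 1, 1, 4, 17]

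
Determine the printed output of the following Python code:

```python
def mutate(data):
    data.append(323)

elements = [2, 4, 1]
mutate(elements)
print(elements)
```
[2, 4, 1, 323]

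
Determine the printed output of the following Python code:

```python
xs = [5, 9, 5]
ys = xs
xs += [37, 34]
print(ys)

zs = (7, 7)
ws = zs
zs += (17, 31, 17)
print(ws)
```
[5, 9, 5, 37, 34]
(7, 7)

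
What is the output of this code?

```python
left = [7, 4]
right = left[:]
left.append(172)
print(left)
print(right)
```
[7, 4, 172]
[7, 4]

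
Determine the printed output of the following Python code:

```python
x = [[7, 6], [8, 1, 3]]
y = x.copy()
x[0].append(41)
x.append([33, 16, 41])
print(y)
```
[[7, 6, 41], [8, 1, 3]]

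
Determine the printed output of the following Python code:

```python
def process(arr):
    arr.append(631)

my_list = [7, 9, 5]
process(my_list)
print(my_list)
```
[7, 9, 5, 631]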